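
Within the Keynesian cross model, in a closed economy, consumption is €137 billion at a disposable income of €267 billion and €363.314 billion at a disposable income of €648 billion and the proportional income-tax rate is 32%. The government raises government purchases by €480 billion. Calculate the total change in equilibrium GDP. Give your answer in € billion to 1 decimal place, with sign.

MPC = ΔC/ΔYd = (363.314 − 137)/(648 − 267) = 226.314/381 = 0.594.
Government-spending multiplier = 1/(1 − c(1−t)) = 1/(1 − 0.594×0.68) = 1/0.59608 ≈ 1.678.
ΔY = k × ΔG = (+€480 billion) / 0.59608 ≈ +€805.3 billion.

+€805.3 billion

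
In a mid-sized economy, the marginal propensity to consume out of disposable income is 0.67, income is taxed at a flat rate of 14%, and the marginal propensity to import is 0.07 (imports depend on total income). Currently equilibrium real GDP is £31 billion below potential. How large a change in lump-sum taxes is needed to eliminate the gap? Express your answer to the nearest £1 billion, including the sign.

−£23 billion

Spending multiplier = 1/(1 − c(1−t) + m) = 1/(1 − 0.67×0.86 + 0.07) = 1/0.4938 ≈ 2.025.
Tax multiplier = −c·k = −0.67/0.4938 ≈ −1.357. Need ΔY = +£31 billion, so ΔT = ΔY/(−c·k) = −(+£31 billion) × 0.4938 / 0.67 ≈ −£23 billion.
The government should cut lump-sum taxes by £23 billion.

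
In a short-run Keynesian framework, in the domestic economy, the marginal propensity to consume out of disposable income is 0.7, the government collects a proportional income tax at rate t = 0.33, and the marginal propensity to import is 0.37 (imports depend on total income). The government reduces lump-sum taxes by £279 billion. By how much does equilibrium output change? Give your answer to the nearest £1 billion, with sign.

+£217 billion

A lump-sum tax change of −£279 billion shifts disposable income by +£279 billion; first-round consumption changes by −c × ΔT = −0.7 × (−£279 billion) = +£195.3 billion.
Expenditure multiplier = 1/(1 − c(1−t) + m) = 1/(1 − 0.7×0.67 + 0.37) = 1/0.901 ≈ 1.11.
The tax multiplier is −c × k ≈ −0.777, so ΔY = k × (−c·ΔT) = (+£195.3 billion) / 0.901 ≈ +£217 billion.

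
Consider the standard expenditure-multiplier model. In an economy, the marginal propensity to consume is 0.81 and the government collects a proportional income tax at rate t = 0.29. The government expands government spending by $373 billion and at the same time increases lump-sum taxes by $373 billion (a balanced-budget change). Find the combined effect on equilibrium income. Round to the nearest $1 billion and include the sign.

+$167 billion

Expenditure multiplier = 1/(1 − c(1−t)) = 1/(1 − 0.81×0.71) = 1/0.4249 ≈ 2.353.
ΔG contributes k·ΔG = (+$373 billion) / 0.4249 ≈ +$877.9 billion.
ΔT of +$373 billion changes first-round spending by −c·ΔT = −$302.13 billion, contributing k·(−c·ΔT) = (−$302.13 billion) / 0.4249 ≈ −$711.1 billion.
Net ΔY = k(ΔG − c·ΔT) = (+$70.87 billion) / 0.4249 ≈ +$167 billion.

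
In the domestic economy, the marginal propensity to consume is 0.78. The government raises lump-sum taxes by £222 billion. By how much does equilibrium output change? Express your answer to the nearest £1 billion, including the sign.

A lump-sum tax change of +£222 billion shifts disposable income by −£222 billion; first-round consumption changes by −c × ΔT = −0.78 × (+£222 billion) = −£173.16 billion.
Expenditure multiplier = 1/(1 − MPC) = 1/(1 − 0.78) = 1/0.22 ≈ 4.545.
The tax multiplier is −c × k ≈ −3.545, so ΔY = k × (−c·ΔT) = (−£173.16 billion) / 0.22 ≈ −£787 billion.

−£787 billion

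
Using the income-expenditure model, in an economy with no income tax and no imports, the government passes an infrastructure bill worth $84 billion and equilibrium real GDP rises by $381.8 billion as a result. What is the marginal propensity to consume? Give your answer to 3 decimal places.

Implied spending multiplier k = ΔY/ΔG = 381.8/84 ≈ 4.5452.
Since k = 1/(1 − MPC), MPC = 1 − 1/k = 1 − ΔG/ΔY = 1 − 84/381.8 ≈ 0.780.

0.780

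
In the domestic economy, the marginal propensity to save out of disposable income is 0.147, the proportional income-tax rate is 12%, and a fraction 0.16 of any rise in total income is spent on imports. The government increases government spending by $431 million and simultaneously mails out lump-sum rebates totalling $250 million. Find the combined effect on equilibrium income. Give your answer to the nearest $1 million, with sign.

+$1,574 million

MPC = 1 − MPS = 1 − 0.147 = 0.853.
Expenditure multiplier = 1/(1 − c(1−t) + m) = 1/(1 − 0.853×0.88 + 0.16) = 1/0.40936 ≈ 2.443.
ΔG contributes k·ΔG = (+$431 million) / 0.40936 ≈ +$1,052.9 million.
ΔT of −$250 million changes first-round spending by −c·ΔT = +$213.25 million, contributing k·(−c·ΔT) = (+$213.25 million) / 0.40936 ≈ +$520.9 million.
Net ΔY = k(ΔG − c·ΔT) = (+$644.25 million) / 0.40936 ≈ +$1,574 million.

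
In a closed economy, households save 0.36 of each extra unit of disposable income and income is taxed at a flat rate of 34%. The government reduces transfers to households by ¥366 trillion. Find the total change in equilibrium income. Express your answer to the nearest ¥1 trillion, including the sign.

−¥406 trillion

MPC = 1 − MPS = 1 − 0.36 = 0.64.
The transfer change shifts disposable income by −¥366 trillion, so first-round consumption changes by c·ΔTR = 0.64 × (−¥366 trillion) = −¥234.24 trillion.
Expenditure multiplier = 1/(1 − c(1−t)) = 1/(1 − 0.64×0.66) = 1/0.5776 ≈ 1.731.
The transfer multiplier is c × k ≈ 1.108, so ΔY = k × (c·ΔTR) = (−¥234.24 trillion) / 0.5776 ≈ −¥406 trillion.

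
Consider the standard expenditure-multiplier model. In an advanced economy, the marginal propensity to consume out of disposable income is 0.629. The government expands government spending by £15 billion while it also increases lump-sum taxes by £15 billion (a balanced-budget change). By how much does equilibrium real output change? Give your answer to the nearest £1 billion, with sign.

Expenditure multiplier = 1/(1 − MPC) = 1/(1 − 0.629) = 1/0.371 ≈ 2.695.
ΔG contributes k·ΔG = (+£15 billion) / 0.371 ≈ +£40.4 billion.
ΔT of +£15 billion changes first-round spending by −c·ΔT = −£9.435 billion, contributing k·(−c·ΔT) = (−£9.435 billion) / 0.371 ≈ −£25.4 billion.
With ΔG = ΔT and no other leakages, the balanced-budget multiplier is 1, so ΔY = ΔG = +£15 billion.

+£15 billion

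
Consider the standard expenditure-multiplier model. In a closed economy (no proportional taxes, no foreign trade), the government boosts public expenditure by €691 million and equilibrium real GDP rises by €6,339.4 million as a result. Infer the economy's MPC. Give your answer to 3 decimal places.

Implied spending multiplier k = ΔY/ΔG = 6,339.4/691 ≈ 9.1742.
Since k = 1/(1 − MPC), MPC = 1 − 1/k = 1 − ΔG/ΔY = 1 − 691/6,339.4 ≈ 0.891.

0.891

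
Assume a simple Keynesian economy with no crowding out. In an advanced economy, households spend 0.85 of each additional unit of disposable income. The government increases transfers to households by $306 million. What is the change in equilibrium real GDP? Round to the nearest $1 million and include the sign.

The transfer change shifts disposable income by +$306 million, so first-round consumption changes by c·ΔTR = 0.85 × (+$306 million) = +$260.1 million.
Expenditure multiplier = 1/(1 − MPC) = 1/(1 − 0.85) = 1/0.15 ≈ 6.667.
The transfer multiplier is c × k ≈ 5.667, so ΔY = k × (c·ΔTR) = (+$260.1 million) / 0.15 = +$1,734 million.

+$1,734 million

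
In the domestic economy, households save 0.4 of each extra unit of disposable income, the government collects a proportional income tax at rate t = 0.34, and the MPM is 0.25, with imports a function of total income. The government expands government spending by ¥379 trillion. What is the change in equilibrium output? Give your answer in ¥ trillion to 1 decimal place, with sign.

MPC = 1 − MPS = 1 − 0.4 = 0.6.
Expenditure multiplier = 1/(1 − c(1−t) + m) = 1/(1 − 0.6×0.66 + 0.25) = 1/0.854 ≈ 1.171.
ΔY = k × ΔG = (+¥379 trillion) / 0.854 ≈ +¥443.8 trillion.

+¥443.8 trillion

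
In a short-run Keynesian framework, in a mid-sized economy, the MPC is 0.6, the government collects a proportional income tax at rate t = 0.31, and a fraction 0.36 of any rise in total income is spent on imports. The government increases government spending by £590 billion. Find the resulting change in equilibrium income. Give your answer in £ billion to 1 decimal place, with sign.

+£623.7 billion

Government-spending multiplier = 1/(1 − c(1−t) + m) = 1/(1 − 0.6×0.69 + 0.36) = 1/0.946 ≈ 1.057.
ΔY = k × ΔG = (+£590 billion) / 0.946 ≈ +£623.7 billion.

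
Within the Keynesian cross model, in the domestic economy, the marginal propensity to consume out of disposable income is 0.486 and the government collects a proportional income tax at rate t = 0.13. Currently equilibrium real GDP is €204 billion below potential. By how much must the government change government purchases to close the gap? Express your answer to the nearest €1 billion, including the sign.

+€118 billion

Spending multiplier = 1/(1 − c(1−t)) = 1/(1 − 0.486×0.87) = 1/0.57718 ≈ 1.733.
Need ΔY = +€204 billion, so ΔG = ΔY/k = (+€204 billion) × 0.57718 ≈ +€118 billion.
The government should increase government purchases by €118 billion.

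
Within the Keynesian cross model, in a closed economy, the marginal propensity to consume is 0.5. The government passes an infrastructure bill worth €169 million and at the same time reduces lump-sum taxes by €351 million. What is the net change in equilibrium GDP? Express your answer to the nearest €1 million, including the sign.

Expenditure multiplier = 1/(1 − MPC) = 1/(1 − 0.5) = 1/0.5 = 2.
ΔG contributes k·ΔG = (+€169 million) / 0.5 = +€338 million.
ΔT of −€351 million changes first-round spending by −c·ΔT = +€175.5 million, contributing k·(−c·ΔT) = (+€175.5 million) / 0.5 = +€351 million.
Net ΔY = k(ΔG − c·ΔT) = (+€344.5 million) / 0.5 = +€689 million.

+€689 million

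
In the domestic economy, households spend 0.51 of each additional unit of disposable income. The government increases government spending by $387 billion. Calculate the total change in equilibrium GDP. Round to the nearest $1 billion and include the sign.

+$790 billion

Spending multiplier = 1/(1 − MPC) = 1/(1 − 0.51) = 1/0.49 ≈ 2.041.
ΔY = k × ΔG = (+$387 billion) / 0.49 ≈ +$790 billion.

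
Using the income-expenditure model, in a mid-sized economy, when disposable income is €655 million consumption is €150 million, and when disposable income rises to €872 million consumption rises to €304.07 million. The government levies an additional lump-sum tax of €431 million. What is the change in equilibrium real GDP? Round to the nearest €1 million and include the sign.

−€1,055 million

MPC = ΔC/ΔYd = (304.07 − 150)/(872 − 655) = 154.07/217 = 0.71.
A lump-sum tax change of +€431 million shifts disposable income by −€431 million; first-round consumption changes by −c × ΔT = −0.71 × (+€431 million) = −€306.01 million.
Expenditure multiplier = 1/(1 − MPC) = 1/(1 − 0.71) = 1/0.29 ≈ 3.448.
The tax multiplier is −c × k ≈ −2.448, so ΔY = k × (−c·ΔT) = (−€306.01 million) / 0.29 ≈ −€1,055 million.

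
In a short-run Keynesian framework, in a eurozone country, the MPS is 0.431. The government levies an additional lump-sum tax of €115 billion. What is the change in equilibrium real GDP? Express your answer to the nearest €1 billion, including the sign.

MPC = 1 − MPS = 1 − 0.431 = 0.569.
A lump-sum tax change of +€115 billion shifts disposable income by −€115 billion; first-round consumption changes by −c × ΔT = −0.569 × (+€115 billion) = −€65.435 billion.
Expenditure multiplier = 1/(1 − MPC) = 1/(1 − 0.569) = 1/0.431 ≈ 2.32.
The tax multiplier is −c × k ≈ −1.32, so ΔY = k × (−c·ΔT) = (−€65.435 billion) / 0.431 ≈ −€152 billion.

−€152 billion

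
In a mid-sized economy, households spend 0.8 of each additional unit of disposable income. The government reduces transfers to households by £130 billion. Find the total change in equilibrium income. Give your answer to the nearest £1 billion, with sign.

−£520 billion

The transfer change shifts disposable income by −£130 billion, so first-round consumption changes by c·ΔTR = 0.8 × (−£130 billion) = −£104 billion.
Expenditure multiplier = 1/(1 − MPC) = 1/(1 − 0.8) = 1/0.2 = 5.
The transfer multiplier is c × k = 4, so ΔY = k × (c·ΔTR) = (−£104 billion) / 0.2 = −£520 billion.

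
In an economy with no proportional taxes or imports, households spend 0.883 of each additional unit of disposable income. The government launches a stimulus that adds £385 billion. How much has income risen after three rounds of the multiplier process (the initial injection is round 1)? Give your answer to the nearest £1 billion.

£1,025 billion

Round 1 adds ΔG = £385 billion; each later round is MPC = 0.883 times the previous.
After 3 rounds: 385 + 339.955 + 300.180265 = ΔG·(1 − c^3)/(1 − c) = 385 × (1 − 0.688465387)/0.117 ≈ £1,025 billion.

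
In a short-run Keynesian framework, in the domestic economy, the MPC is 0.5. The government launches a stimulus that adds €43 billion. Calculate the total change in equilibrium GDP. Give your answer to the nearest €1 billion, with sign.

Government-spending multiplier = 1/(1 − MPC) = 1/(1 − 0.5) = 1/0.5 = 2.
ΔY = k × ΔG = (+€43 billion) / 0.5 = +€86 billion.

+€86 billion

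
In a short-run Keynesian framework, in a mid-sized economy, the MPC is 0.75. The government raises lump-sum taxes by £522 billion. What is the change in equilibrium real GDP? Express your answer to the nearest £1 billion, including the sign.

−£1,566 billion

A lump-sum tax change of +£522 billion shifts disposable income by −£522 billion; first-round consumption changes by −c × ΔT = −0.75 × (+£522 billion) = −£391.5 billion.
Expenditure multiplier = 1/(1 − MPC) = 1/(1 − 0.75) = 1/0.25 = 4.
The tax multiplier is −c × k = −3, so ΔY = k × (−c·ΔT) = (−£391.5 billion) / 0.25 = −£1,566 billion.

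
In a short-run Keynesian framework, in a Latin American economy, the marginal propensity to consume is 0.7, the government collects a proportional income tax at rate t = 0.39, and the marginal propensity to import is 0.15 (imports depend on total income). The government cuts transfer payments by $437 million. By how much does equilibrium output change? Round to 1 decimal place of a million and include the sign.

The transfer change shifts disposable income by −$437 million, so first-round consumption changes by c·ΔTR = 0.7 × (−$437 million) = −$305.9 million.
Expenditure multiplier = 1/(1 − c(1−t) + m) = 1/(1 − 0.7×0.61 + 0.15) = 1/0.723 ≈ 1.383.
The transfer multiplier is c × k ≈ 0.968, so ΔY = k × (c·ΔTR) = (−$305.9 million) / 0.723 ≈ −$423.1 million.

−$423.1 million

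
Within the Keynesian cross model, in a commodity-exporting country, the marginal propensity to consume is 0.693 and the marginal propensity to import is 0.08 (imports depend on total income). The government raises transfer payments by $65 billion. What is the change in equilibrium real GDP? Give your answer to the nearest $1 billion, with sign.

+$116 billion

The transfer change shifts disposable income by +$65 billion, so first-round consumption changes by c·ΔTR = 0.693 × (+$65 billion) = +$45.045 billion.
Expenditure multiplier = 1/(1 − c + m) = 1/(1 − 0.693 + 0.08) = 1/0.387 ≈ 2.584.
The transfer multiplier is c × k ≈ 1.791, so ΔY = k × (c·ΔTR) = (+$45.045 billion) / 0.387 ≈ +$116 billion.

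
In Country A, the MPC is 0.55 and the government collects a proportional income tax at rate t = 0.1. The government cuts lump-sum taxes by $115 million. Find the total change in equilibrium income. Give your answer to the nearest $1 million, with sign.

+$125 million

A lump-sum tax change of −$115 million shifts disposable income by +$115 million; first-round consumption changes by −c × ΔT = −0.55 × (−$115 million) = +$63.25 million.
Expenditure multiplier = 1/(1 − c(1−t)) = 1/(1 − 0.55×0.9) = 1/0.505 ≈ 1.98.
The tax multiplier is −c × k ≈ −1.089, so ΔY = k × (−c·ΔT) = (+$63.25 million) / 0.505 ≈ +$125 million.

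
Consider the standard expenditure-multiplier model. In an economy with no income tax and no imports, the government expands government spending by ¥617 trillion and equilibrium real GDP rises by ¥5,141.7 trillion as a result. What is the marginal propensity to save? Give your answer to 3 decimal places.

0.120

Implied spending multiplier k = ΔY/ΔG = 5,141.7/617 ≈ 8.3334.
Since k = 1/(1 − MPC), MPC = 1 − 1/k = 1 − ΔG/ΔY = 1 − 617/5,141.7 ≈ 0.880.
MPS = 1 − MPC = 0.120.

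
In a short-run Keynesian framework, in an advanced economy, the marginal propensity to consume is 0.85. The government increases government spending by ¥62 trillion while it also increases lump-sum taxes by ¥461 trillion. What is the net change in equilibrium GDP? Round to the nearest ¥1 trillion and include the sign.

−¥2,199 trillion

Expenditure multiplier = 1/(1 − MPC) = 1/(1 − 0.85) = 1/0.15 ≈ 6.667.
ΔG contributes k·ΔG = (+¥62 trillion) / 0.15 ≈ +¥413.3 trillion.
ΔT of +¥461 trillion changes first-round spending by −c·ΔT = −¥391.85 trillion, contributing k·(−c·ΔT) = (−¥391.85 trillion) / 0.15 ≈ −¥2,612.3 trillion.
Net ΔY = k(ΔG − c·ΔT) = (−¥329.85 trillion) / 0.15 = −¥2,199 trillion.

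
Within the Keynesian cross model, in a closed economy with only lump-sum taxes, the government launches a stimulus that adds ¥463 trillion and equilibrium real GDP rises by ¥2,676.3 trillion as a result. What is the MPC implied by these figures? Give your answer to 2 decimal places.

0.83

Implied spending multiplier k = ΔY/ΔG = 2,676.3/463 ≈ 5.7803.
Since k = 1/(1 − MPC), MPC = 1 − 1/k = 1 − ΔG/ΔY = 1 − 463/2,676.3 ≈ 0.83.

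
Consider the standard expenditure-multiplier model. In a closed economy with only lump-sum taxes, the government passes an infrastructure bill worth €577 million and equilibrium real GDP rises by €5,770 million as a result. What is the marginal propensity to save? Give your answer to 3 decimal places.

Implied spending multiplier k = ΔY/ΔG = 5,770/577 = 10.
Since k = 1/(1 − MPC), MPC = 1 − 1/k = 1 − ΔG/ΔY = 1 − 577/5,770 = 0.900.
MPS = 1 − MPC = 0.100.

0.100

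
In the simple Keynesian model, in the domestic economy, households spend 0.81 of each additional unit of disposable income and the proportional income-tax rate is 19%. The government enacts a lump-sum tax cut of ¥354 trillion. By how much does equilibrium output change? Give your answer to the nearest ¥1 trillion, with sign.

A lump-sum tax change of −¥354 trillion shifts disposable income by +¥354 trillion; first-round consumption changes by −c × ΔT = −0.81 × (−¥354 trillion) = +¥286.74 trillion.
Expenditure multiplier = 1/(1 − c(1−t)) = 1/(1 − 0.81×0.81) = 1/0.3439 ≈ 2.908.
The tax multiplier is −c × k ≈ −2.355, so ΔY = k × (−c·ΔT) = (+¥286.74 trillion) / 0.3439 ≈ +¥834 trillion.

+¥834 trillion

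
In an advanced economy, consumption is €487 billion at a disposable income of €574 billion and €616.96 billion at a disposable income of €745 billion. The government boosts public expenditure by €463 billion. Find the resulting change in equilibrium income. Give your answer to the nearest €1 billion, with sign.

+€1,929 billion

MPC = ΔC/ΔYd = (616.96 − 487)/(745 − 574) = 129.96/171 = 0.76.
Government-spending multiplier = 1/(1 − MPC) = 1/(1 − 0.76) = 1/0.24 ≈ 4.167.
ΔY = k × ΔG = (+€463 billion) / 0.24 ≈ +€1,929 billion.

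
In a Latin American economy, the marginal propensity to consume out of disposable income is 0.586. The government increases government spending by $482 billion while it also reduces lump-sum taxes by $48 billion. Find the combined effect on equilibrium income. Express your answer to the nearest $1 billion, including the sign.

+$1,232 billion

Expenditure multiplier = 1/(1 − MPC) = 1/(1 − 0.586) = 1/0.414 ≈ 2.415.
ΔG contributes k·ΔG = (+$482 billion) / 0.414 ≈ +$1,164.3 billion.
ΔT of −$48 billion changes first-round spending by −c·ΔT = +$28.128 billion, contributing k·(−c·ΔT) = (+$28.128 billion) / 0.414 ≈ +$67.9 billion.
Net ΔY = k(ΔG − c·ΔT) = (+$510.128 billion) / 0.414 ≈ +$1,232 billion.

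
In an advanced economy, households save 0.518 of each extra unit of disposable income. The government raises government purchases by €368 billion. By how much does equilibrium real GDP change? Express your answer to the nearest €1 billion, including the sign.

MPC = 1 − MPS = 1 − 0.518 = 0.482.
Expenditure multiplier = 1/(1 − MPC) = 1/(1 − 0.482) = 1/0.518 ≈ 1.931.
ΔY = k × ΔG = (+€368 billion) / 0.518 ≈ +€710 billion.

+€710 billion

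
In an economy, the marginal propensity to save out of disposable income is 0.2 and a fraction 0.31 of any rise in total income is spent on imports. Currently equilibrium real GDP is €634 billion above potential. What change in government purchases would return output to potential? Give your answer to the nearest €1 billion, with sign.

MPC = 1 − MPS = 1 − 0.2 = 0.8.
Spending multiplier = 1/(1 − c + m) = 1/(1 − 0.8 + 0.31) = 1/0.51 ≈ 1.961.
Need ΔY = −€634 billion, so ΔG = ΔY/k = (−€634 billion) × 0.51 ≈ −€323 billion.
The government should cut government purchases by €323 billion.

−€323 billion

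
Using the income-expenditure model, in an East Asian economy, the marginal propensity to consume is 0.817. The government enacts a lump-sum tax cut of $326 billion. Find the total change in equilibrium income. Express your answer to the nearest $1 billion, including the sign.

A lump-sum tax change of −$326 billion shifts disposable income by +$326 billion; first-round consumption changes by −c × ΔT = −0.817 × (−$326 billion) = +$266.342 billion.
Expenditure multiplier = 1/(1 − MPC) = 1/(1 − 0.817) = 1/0.183 ≈ 5.464.
The tax multiplier is −c × k ≈ −4.464, so ΔY = k × (−c·ΔT) = (+$266.342 billion) / 0.183 ≈ +$1,455 billion.

+$1,455 billion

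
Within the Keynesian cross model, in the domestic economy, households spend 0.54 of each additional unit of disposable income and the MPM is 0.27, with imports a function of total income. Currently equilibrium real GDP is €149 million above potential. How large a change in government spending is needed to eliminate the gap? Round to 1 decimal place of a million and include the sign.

−€108.8 million

Spending multiplier = 1/(1 − c + m) = 1/(1 − 0.54 + 0.27) = 1/0.73 ≈ 1.37.
Need ΔY = −€149 million, so ΔG = ΔY/k = (−€149 million) × 0.73 ≈ −€108.8 million.
The government should cut government spending by €108.8 million.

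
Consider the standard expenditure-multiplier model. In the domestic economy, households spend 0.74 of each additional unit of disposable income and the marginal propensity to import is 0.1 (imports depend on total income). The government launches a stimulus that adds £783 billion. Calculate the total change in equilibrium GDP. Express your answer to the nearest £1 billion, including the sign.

+£2,175 billion

Expenditure multiplier = 1/(1 − c + m) = 1/(1 − 0.74 + 0.1) = 1/0.36 ≈ 2.778.
ΔY = k × ΔG = (+£783 billion) / 0.36 = +£2,175 billion.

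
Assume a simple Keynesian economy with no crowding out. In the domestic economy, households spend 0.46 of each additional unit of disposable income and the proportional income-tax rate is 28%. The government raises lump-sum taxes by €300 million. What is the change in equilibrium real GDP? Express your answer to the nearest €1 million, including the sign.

−€206 million

A lump-sum tax change of +€300 million shifts disposable income by −€300 million; first-round consumption changes by −c × ΔT = −0.46 × (+€300 million) = −€138 million.
Expenditure multiplier = 1/(1 − c(1−t)) = 1/(1 − 0.46×0.72) = 1/0.6688 ≈ 1.495.
The tax multiplier is −c × k ≈ −0.688, so ΔY = k × (−c·ΔT) = (−€138 million) / 0.6688 ≈ −€206 million.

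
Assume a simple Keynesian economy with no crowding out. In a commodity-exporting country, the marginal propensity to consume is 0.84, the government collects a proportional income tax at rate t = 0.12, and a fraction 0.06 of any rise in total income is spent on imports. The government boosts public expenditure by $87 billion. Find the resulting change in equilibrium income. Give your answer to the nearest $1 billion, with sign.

Spending multiplier = 1/(1 − c(1−t) + m) = 1/(1 − 0.84×0.88 + 0.06) = 1/0.3208 ≈ 3.117.
ΔY = k × ΔG = (+$87 billion) / 0.3208 ≈ +$271 billion.

+$271 billion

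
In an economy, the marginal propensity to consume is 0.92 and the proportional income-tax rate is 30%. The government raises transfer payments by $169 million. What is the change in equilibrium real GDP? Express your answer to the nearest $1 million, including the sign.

+$437 million

The transfer change shifts disposable income by +$169 million, so first-round consumption changes by c·ΔTR = 0.92 × (+$169 million) = +$155.48 million.
Expenditure multiplier = 1/(1 − c(1−t)) = 1/(1 − 0.92×0.7) = 1/0.356 ≈ 2.809.
The transfer multiplier is c × k ≈ 2.584, so ΔY = k × (c·ΔTR) = (+$155.48 million) / 0.356 ≈ +$437 million.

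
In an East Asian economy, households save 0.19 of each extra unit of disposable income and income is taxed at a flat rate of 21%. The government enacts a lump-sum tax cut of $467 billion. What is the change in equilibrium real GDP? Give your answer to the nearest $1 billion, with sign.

MPC = 1 − MPS = 1 − 0.19 = 0.81.
A lump-sum tax change of −$467 billion shifts disposable income by +$467 billion; first-round consumption changes by −c × ΔT = −0.81 × (−$467 billion) = +$378.27 billion.
Expenditure multiplier = 1/(1 − c(1−t)) = 1/(1 − 0.81×0.79) = 1/0.3601 ≈ 2.777.
The tax multiplier is −c × k ≈ −2.249, so ΔY = k × (−c·ΔT) = (+$378.27 billion) / 0.3601 ≈ +$1,050 billion.

+$1,050 billion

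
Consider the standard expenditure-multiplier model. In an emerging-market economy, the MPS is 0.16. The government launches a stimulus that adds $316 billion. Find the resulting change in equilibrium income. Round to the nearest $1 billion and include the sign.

MPC = 1 − MPS = 1 − 0.16 = 0.84.
Expenditure multiplier = 1/(1 − MPC) = 1/(1 − 0.84) = 1/0.16 = 6.25.
ΔY = k × ΔG = (+$316 billion) / 0.16 = +$1,975 billion.

+$1,975 billion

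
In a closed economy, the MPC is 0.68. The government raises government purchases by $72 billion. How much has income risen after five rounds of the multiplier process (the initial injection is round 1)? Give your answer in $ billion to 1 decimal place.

$192.3 billion

Round 1 adds ΔG = $72 billion; each later round is MPC = 0.68 times the previous.
After 5 rounds: 72 + 48.96 + 33.2928 + 22.639104 + 15.39459072 = ΔG·(1 − c^5)/(1 − c) = 72 × (1 − 0.1453933568)/0.32 ≈ $192.3 billion.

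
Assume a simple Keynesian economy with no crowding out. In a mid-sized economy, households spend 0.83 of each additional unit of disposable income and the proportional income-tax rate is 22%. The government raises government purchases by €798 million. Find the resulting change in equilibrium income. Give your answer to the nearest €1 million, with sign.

+€2,263 million

Expenditure multiplier = 1/(1 − c(1−t)) = 1/(1 − 0.83×0.78) = 1/0.3526 ≈ 2.836.
ΔY = k × ΔG = (+€798 million) / 0.3526 ≈ +€2,263 million.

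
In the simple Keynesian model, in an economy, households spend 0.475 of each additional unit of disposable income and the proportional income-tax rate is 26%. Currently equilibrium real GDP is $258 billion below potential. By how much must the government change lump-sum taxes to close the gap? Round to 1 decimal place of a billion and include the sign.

Spending multiplier = 1/(1 − c(1−t)) = 1/(1 − 0.475×0.74) = 1/0.6485 ≈ 1.542.
Tax multiplier = −c·k = −0.475/0.6485 ≈ −0.732. Need ΔY = +$258 billion, so ΔT = ΔY/(−c·k) = −(+$258 billion) × 0.6485 / 0.475 ≈ −$352.2 billion.
The government should cut lump-sum taxes by $352.2 billion.

−$352.2 billion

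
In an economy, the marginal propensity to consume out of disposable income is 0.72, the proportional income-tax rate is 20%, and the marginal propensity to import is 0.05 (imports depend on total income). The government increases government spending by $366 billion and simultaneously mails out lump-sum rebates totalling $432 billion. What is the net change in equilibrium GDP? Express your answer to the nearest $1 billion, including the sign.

Expenditure multiplier = 1/(1 − c(1−t) + m) = 1/(1 − 0.72×0.8 + 0.05) = 1/0.474 ≈ 2.11.
ΔG contributes k·ΔG = (+$366 billion) / 0.474 ≈ +$772.2 billion.
ΔT of −$432 billion changes first-round spending by −c·ΔT = +$311.04 billion, contributing k·(−c·ΔT) = (+$311.04 billion) / 0.474 ≈ +$656.2 billion.
Net ΔY = k(ΔG − c·ΔT) = (+$677.04 billion) / 0.474 ≈ +$1,428 billion.

+$1,428 billion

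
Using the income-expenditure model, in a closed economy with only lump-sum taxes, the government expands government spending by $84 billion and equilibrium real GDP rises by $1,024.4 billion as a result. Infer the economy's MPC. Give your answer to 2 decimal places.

0.92

Implied spending multiplier k = ΔY/ΔG = 1,024.4/84 ≈ 12.1952.
Since k = 1/(1 − MPC), MPC = 1 − 1/k = 1 − ΔG/ΔY = 1 − 84/1,024.4 ≈ 0.92.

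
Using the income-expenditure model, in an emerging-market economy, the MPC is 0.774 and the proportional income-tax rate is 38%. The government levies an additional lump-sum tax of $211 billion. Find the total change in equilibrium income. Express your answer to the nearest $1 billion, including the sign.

A lump-sum tax change of +$211 billion shifts disposable income by −$211 billion; first-round consumption changes by −c × ΔT = −0.774 × (+$211 billion) = −$163.314 billion.
Expenditure multiplier = 1/(1 − c(1−t)) = 1/(1 − 0.774×0.62) = 1/0.52012 ≈ 1.923.
The tax multiplier is −c × k ≈ −1.488, so ΔY = k × (−c·ΔT) = (−$163.314 billion) / 0.52012 ≈ −$314 billion.

−$314 billion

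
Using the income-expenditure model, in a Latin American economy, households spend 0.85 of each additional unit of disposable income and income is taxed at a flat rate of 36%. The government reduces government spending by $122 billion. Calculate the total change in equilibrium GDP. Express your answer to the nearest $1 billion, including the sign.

−$268 billion

Expenditure multiplier = 1/(1 − c(1−t)) = 1/(1 − 0.85×0.64) = 1/0.456 ≈ 2.193.
ΔY = k × ΔG = (−$122 billion) / 0.456 ≈ −$268 billion.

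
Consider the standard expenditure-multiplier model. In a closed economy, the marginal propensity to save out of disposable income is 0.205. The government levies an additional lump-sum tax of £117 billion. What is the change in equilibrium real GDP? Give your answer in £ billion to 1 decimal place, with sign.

−£453.7 billion

MPC = 1 − MPS = 1 − 0.205 = 0.795.
A lump-sum tax change of +£117 billion shifts disposable income by −£117 billion; first-round consumption changes by −c × ΔT = −0.795 × (+£117 billion) = −£93.015 billion.
Expenditure multiplier = 1/(1 − MPC) = 1/(1 − 0.795) = 1/0.205 ≈ 4.878.
The tax multiplier is −c × k ≈ −3.878, so ΔY = k × (−c·ΔT) = (−£93.015 billion) / 0.205 ≈ −£453.7 billion.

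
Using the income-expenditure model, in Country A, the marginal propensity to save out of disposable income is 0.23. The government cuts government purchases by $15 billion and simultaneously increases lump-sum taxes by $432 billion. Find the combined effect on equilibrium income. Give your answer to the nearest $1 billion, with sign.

−$1,511 billion

MPC = 1 − MPS = 1 − 0.23 = 0.77.
Expenditure multiplier = 1/(1 − MPC) = 1/(1 − 0.77) = 1/0.23 ≈ 4.348.
ΔG contributes k·ΔG = (−$15 billion) / 0.23 ≈ −$65.2 billion.
ΔT of +$432 billion changes first-round spending by −c·ΔT = −$332.64 billion, contributing k·(−c·ΔT) = (−$332.64 billion) / 0.23 ≈ −$1,446.3 billion.
Net ΔY = k(ΔG − c·ΔT) = (−$347.64 billion) / 0.23 ≈ −$1,511 billion.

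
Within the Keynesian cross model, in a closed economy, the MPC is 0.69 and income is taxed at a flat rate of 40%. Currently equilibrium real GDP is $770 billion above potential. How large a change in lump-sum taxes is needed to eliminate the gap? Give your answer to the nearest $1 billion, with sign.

+$654 billion

Spending multiplier = 1/(1 − c(1−t)) = 1/(1 − 0.69×0.6) = 1/0.586 ≈ 1.706.
Tax multiplier = −c·k = −0.69/0.586 ≈ −1.177. Need ΔY = −$770 billion, so ΔT = ΔY/(−c·k) = −(−$770 billion) × 0.586 / 0.69 ≈ +$654 billion.
The government should raise lump-sum taxes by $654 billion.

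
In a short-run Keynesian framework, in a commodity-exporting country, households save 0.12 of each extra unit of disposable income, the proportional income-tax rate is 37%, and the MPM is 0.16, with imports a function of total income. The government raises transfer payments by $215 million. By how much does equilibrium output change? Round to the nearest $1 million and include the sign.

+$312 million

MPC = 1 − MPS = 1 − 0.12 = 0.88.
The transfer change shifts disposable income by +$215 million, so first-round consumption changes by c·ΔTR = 0.88 × (+$215 million) = +$189.2 million.
Expenditure multiplier = 1/(1 − c(1−t) + m) = 1/(1 − 0.88×0.63 + 0.16) = 1/0.6056 ≈ 1.651.
The transfer multiplier is c × k ≈ 1.453, so ΔY = k × (c·ΔTR) = (+$189.2 million) / 0.6056 ≈ +$312 million.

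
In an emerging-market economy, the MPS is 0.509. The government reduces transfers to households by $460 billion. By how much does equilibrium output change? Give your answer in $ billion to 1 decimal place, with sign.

MPC = 1 − MPS = 1 − 0.509 = 0.491.
The transfer change shifts disposable income by −$460 billion, so first-round consumption changes by c·ΔTR = 0.491 × (−$460 billion) = −$225.86 billion.
Expenditure multiplier = 1/(1 − MPC) = 1/(1 − 0.491) = 1/0.509 ≈ 1.965.
The transfer multiplier is c × k ≈ 0.965, so ΔY = k × (c·ΔTR) = (−$225.86 billion) / 0.509 ≈ −$443.7 billion.

−$443.7 billion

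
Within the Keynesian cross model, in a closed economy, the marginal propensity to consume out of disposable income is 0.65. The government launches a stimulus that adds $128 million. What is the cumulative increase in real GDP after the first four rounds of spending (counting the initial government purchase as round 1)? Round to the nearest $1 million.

$300 million

Round 1 adds ΔG = $128 million; each later round is MPC = 0.65 times the previous.
After 4 rounds: 128 + 83.2 + 54.08 + 35.152 = ΔG·(1 − c^4)/(1 − c) = 128 × (1 − 0.17850625)/0.35 ≈ $300 million.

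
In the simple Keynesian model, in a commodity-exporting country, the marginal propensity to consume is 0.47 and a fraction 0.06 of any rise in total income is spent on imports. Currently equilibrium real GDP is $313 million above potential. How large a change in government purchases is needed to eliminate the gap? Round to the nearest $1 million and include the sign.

Spending multiplier = 1/(1 − c + m) = 1/(1 − 0.47 + 0.06) = 1/0.59 ≈ 1.695.
Need ΔY = −$313 million, so ΔG = ΔY/k = (−$313 million) × 0.59 ≈ −$185 million.
The government should cut government purchases by $185 million.

−$185 million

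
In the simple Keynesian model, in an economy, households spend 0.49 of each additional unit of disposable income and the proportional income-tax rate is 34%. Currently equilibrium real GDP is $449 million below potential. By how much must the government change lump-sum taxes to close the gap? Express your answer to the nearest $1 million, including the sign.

Spending multiplier = 1/(1 − c(1−t)) = 1/(1 − 0.49×0.66) = 1/0.6766 ≈ 1.478.
Tax multiplier = −c·k = −0.49/0.6766 ≈ −0.724. Need ΔY = +$449 million, so ΔT = ΔY/(−c·k) = −(+$449 million) × 0.6766 / 0.49 ≈ −$620 million.
The government should cut lump-sum taxes by $620 million.

−$620 million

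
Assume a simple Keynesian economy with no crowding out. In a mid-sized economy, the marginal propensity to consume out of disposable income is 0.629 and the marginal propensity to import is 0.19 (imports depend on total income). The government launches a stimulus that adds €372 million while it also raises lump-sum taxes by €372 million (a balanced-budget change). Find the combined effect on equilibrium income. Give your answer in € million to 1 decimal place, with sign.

Expenditure multiplier = 1/(1 − c + m) = 1/(1 − 0.629 + 0.19) = 1/0.561 ≈ 1.783.
ΔG contributes k·ΔG = (+€372 million) / 0.561 ≈ +€663.1 million.
ΔT of +€372 million changes first-round spending by −c·ΔT = −€233.988 million, contributing k·(−c·ΔT) = (−€233.988 million) / 0.561 ≈ −€417.1 million.
Net ΔY = k(ΔG − c·ΔT) = (+€138.012 million) / 0.561 ≈ +€246 million.

+€246.0 million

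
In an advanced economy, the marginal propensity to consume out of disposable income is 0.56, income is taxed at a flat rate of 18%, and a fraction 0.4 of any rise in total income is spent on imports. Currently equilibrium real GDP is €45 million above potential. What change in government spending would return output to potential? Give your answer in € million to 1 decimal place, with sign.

−€42.3 million

Spending multiplier = 1/(1 − c(1−t) + m) = 1/(1 − 0.56×0.82 + 0.4) = 1/0.9408 ≈ 1.063.
Need ΔY = −€45 million, so ΔG = ΔY/k = (−€45 million) × 0.9408 ≈ −€42.3 million.
The government should cut government spending by €42.3 million.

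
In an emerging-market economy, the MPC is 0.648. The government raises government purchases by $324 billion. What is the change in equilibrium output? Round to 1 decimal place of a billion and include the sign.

+$920.5 billion

Expenditure multiplier = 1/(1 − MPC) = 1/(1 − 0.648) = 1/0.352 ≈ 2.841.
ΔY = k × ΔG = (+$324 billion) / 0.352 ≈ +$920.5 billion.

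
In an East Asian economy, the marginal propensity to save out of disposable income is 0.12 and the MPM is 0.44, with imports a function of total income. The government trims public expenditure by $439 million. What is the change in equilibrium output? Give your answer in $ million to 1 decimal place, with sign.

−$783.9 million

MPC = 1 − MPS = 1 − 0.12 = 0.88.
Government-spending multiplier = 1/(1 − c + m) = 1/(1 − 0.88 + 0.44) = 1/0.56 ≈ 1.786.
ΔY = k × ΔG = (−$439 million) / 0.56 ≈ −$783.9 million.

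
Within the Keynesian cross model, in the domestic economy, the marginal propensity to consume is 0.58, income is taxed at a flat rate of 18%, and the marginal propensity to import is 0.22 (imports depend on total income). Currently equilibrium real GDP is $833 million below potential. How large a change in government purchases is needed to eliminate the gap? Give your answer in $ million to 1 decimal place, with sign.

+$620.1 million

Spending multiplier = 1/(1 − c(1−t) + m) = 1/(1 − 0.58×0.82 + 0.22) = 1/0.7444 ≈ 1.343.
Need ΔY = +$833 million, so ΔG = ΔY/k = (+$833 million) × 0.7444 ≈ +$620.1 million.
The government should increase government purchases by $620.1 million.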